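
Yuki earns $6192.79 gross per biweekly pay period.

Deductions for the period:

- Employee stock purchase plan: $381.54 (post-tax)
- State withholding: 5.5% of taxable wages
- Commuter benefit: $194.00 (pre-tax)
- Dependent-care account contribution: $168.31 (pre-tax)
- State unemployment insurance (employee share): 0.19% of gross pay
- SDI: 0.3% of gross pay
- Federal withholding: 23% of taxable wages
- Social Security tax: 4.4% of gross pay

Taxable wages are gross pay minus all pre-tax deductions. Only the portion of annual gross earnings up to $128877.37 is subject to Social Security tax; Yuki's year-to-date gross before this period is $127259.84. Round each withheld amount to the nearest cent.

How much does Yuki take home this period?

Commuter benefit: $194.00
Dependent-care account contribution: $168.31
Pre-tax total = $194.00 + $168.31 = $362.31
Taxable wages = $6192.79 − $362.31 = $5830.48
State withholding: $5830.48 × 0.055 = $320.68
Federal withholding: $5830.48 × 0.23 = $1341.01
SDI: $6192.79 × 0.003 = $18.58
State unemployment insurance (employee share): $6192.79 × 0.0019 = $11.77
Social Security tax: only $128877.37 − $127259.84 = $1617.53 of this check is subject → $1617.53 × 0.044 = $71.17
Employee stock purchase plan: $381.54
Total deductions = $194.00 + $168.31 + $320.68 + $1341.01 + $18.58 + $11.77 + $71.17 + $381.54 = $2507.06
Net pay = $6192.79 − $2507.06 = $3685.73

$3685.73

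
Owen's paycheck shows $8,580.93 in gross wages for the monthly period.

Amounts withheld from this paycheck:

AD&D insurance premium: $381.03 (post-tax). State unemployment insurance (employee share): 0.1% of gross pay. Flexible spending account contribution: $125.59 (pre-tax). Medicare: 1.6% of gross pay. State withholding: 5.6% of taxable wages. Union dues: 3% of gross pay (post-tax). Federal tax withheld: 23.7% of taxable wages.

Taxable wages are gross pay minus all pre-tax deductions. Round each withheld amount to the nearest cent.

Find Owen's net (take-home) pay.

$5,193.59

Flexible spending account contribution: $125.59
Taxable wages = $8,580.93 − $125.59 = $8,455.34
State withholding: $8,455.34 × 0.056 = $473.50
Federal tax withheld: $8,455.34 × 0.237 = $2,003.92
State unemployment insurance (employee share): $8,580.93 × 0.001 = $8.58
Medicare: $8,580.93 × 0.016 = $137.29
Union dues: $8,580.93 × 0.03 = $257.43
AD&D insurance premium: $381.03
Total deductions = $125.59 + $473.50 + $2,003.92 + $8.58 + $137.29 + $257.43 + $381.03 = $3,387.34
Net pay = $8,580.93 − $3,387.34 = $5,193.59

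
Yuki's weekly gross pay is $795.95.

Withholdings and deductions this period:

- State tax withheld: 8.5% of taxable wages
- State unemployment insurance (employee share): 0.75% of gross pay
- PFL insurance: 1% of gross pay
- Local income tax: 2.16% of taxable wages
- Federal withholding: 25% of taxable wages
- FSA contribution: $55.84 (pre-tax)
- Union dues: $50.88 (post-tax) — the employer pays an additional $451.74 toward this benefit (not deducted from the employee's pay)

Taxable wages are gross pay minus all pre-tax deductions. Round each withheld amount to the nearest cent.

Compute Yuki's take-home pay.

$411.37

FSA contribution: $55.84
Taxable wages = $795.95 − $55.84 = $740.11
State tax withheld: $740.11 × 0.085 = $62.91
Local income tax: $740.11 × 0.0216 = $15.99
Federal withholding: $740.11 × 0.25 = $185.03
State unemployment insurance (employee share): $795.95 × 0.0075 = $5.97
PFL insurance: $795.95 × 0.01 = $7.96
Union dues: $50.88
(Employer's $451.74 toward union dues is not withheld from the employee.)
Total deductions = $55.84 + $62.91 + $15.99 + $185.03 + $5.97 + $7.96 + $50.88 = $384.58
Net pay = $795.95 − $384.58 = $411.37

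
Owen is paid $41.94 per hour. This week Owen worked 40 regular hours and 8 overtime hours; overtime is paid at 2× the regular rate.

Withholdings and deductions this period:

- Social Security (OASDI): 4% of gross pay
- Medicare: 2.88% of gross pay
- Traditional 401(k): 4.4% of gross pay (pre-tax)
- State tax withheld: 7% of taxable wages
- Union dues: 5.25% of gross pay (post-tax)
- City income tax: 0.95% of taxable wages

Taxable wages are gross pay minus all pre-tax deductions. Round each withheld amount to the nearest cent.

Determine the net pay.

$1781.91

Regular pay: 40 × $41.94 = $1677.60
Overtime pay: 8 × $41.94 × 2 = $671.04
Gross pay = $1677.60 + $671.04 = $2348.64
Traditional 401(k): $2348.64 × 0.044 = $103.34
Taxable wages = $2348.64 − $103.34 = $2245.30
State tax withheld: $2245.30 × 0.07 = $157.17
City income tax: $2245.30 × 0.0095 = $21.33
Medicare: $2348.64 × 0.0288 = $67.64
Social Security (OASDI): $2348.64 × 0.04 = $93.95
Union dues: $2348.64 × 0.0525 = $123.30
Total deductions = $103.34 + $157.17 + $21.33 + $67.64 + $93.95 + $123.30 = $566.73
Net pay = $2348.64 − $566.73 = $1781.91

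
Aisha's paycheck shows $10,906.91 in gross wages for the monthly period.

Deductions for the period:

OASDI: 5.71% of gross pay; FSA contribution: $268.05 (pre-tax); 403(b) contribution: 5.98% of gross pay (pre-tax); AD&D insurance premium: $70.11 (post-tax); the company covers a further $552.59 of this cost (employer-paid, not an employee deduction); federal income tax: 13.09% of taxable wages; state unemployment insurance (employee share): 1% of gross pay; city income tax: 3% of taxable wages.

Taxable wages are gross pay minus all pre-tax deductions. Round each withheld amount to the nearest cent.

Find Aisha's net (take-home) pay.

403(b) contribution: $10,906.91 × 0.0598 = $652.23
FSA contribution: $268.05
Pre-tax total = $652.23 + $268.05 = $920.28
Taxable wages = $10,906.91 − $920.28 = $9,986.63
City income tax: $9,986.63 × 0.03 = $299.60
Federal income tax: $9,986.63 × 0.1309 = $1,307.25
OASDI: $10,906.91 × 0.0571 = $622.78
State unemployment insurance (employee share): $10,906.91 × 0.01 = $109.07
AD&D insurance premium: $70.11
(Employer's $552.59 toward AD&D insurance premium is not withheld from the employee.)
Total deductions = $652.23 + $268.05 + $299.60 + $1,307.25 + $622.78 + $109.07 + $70.11 = $3,329.09
Net pay = $10,906.91 − $3,329.09 = $7,577.82

$7,577.82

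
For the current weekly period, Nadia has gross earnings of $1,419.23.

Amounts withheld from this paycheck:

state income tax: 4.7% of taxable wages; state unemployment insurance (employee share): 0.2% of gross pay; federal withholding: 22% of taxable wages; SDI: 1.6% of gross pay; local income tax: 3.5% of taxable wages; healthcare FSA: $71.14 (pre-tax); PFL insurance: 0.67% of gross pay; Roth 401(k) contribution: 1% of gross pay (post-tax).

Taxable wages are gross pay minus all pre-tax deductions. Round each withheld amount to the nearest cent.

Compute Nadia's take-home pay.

Healthcare FSA: $71.14
Taxable wages = $1,419.23 − $71.14 = $1,348.09
Local income tax: $1,348.09 × 0.035 = $47.18
Federal withholding: $1,348.09 × 0.22 = $296.58
State income tax: $1,348.09 × 0.047 = $63.36
SDI: $1,419.23 × 0.016 = $22.71
State unemployment insurance (employee share): $1,419.23 × 0.002 = $2.84
PFL insurance: $1,419.23 × 0.0067 = $9.51
Roth 401(k) contribution: $1,419.23 × 0.01 = $14.19
Total deductions = $71.14 + $47.18 + $296.58 + $63.36 + $22.71 + $2.84 + $9.51 + $14.19 = $527.51
Net pay = $1,419.23 − $527.51 = $891.72

$891.72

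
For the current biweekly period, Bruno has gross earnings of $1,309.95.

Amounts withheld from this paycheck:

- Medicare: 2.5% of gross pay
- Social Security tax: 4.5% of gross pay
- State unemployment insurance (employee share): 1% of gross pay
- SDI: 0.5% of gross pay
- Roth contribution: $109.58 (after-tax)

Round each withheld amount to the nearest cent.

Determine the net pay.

$1,089.02

Social Security tax: $1,309.95 × 0.045 = $58.95
State unemployment insurance (employee share): $1,309.95 × 0.01 = $13.10
SDI: $1,309.95 × 0.005 = $6.55
Medicare: $1,309.95 × 0.025 = $32.75
Roth contribution: $109.58
Total deductions = $58.95 + $13.10 + $6.55 + $32.75 + $109.58 = $220.93
Net pay = $1,309.95 − $220.93 = $1,089.02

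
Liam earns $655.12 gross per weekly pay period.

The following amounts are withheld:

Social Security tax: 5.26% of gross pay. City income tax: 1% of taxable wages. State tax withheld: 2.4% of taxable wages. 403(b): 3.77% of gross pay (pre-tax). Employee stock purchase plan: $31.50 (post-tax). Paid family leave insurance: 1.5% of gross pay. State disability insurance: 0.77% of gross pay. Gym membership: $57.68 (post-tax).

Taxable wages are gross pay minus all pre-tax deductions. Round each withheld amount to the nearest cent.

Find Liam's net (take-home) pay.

403(b): $655.12 × 0.0377 = $24.70
Taxable wages = $655.12 − $24.70 = $630.42
City income tax: $630.42 × 0.01 = $6.30
State tax withheld: $630.42 × 0.024 = $15.13
Paid family leave insurance: $655.12 × 0.015 = $9.83
Social Security tax: $655.12 × 0.0526 = $34.46
State disability insurance: $655.12 × 0.0077 = $5.04
Employee stock purchase plan: $31.50
Gym membership: $57.68
Total deductions = $24.70 + $6.30 + $15.13 + $9.83 + $34.46 + $5.04 + $31.50 + $57.68 = $184.64
Net pay = $655.12 − $184.64 = $470.48

$470.48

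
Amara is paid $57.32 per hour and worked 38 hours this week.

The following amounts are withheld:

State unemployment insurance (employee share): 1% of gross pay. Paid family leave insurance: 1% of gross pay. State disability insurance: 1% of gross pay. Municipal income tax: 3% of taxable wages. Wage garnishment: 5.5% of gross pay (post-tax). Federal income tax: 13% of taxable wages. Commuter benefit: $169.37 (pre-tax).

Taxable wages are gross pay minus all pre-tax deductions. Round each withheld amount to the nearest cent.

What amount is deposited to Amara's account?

Gross pay: 38 × $57.32 = $2,178.16
Commuter benefit: $169.37
Taxable wages = $2,178.16 − $169.37 = $2,008.79
Municipal income tax: $2,008.79 × 0.03 = $60.26
Federal income tax: $2,008.79 × 0.13 = $261.14
State disability insurance: $2,178.16 × 0.01 = $21.78
Paid family leave insurance: $2,178.16 × 0.01 = $21.78
State unemployment insurance (employee share): $2,178.16 × 0.01 = $21.78
Wage garnishment: $2,178.16 × 0.055 = $119.80
Total deductions = $169.37 + $60.26 + $261.14 + $21.78 + $21.78 + $21.78 + $119.80 = $675.91
Net pay = $2,178.16 − $675.91 = $1,502.25

$1,502.25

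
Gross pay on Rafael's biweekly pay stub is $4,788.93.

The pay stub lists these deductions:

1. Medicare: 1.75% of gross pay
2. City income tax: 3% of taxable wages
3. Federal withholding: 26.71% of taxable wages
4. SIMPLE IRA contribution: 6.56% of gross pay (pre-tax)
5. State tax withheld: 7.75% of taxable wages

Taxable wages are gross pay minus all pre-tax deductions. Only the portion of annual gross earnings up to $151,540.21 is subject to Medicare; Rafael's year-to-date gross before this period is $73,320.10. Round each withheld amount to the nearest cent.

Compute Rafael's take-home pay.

SIMPLE IRA contribution: $4,788.93 × 0.0656 = $314.15
Taxable wages = $4,788.93 − $314.15 = $4,474.78
City income tax: $4,474.78 × 0.03 = $134.24
State tax withheld: $4,474.78 × 0.0775 = $346.80
Federal withholding: $4,474.78 × 0.2671 = $1,195.21
Medicare: cap not yet reached, full $4,788.93 is subject → $4,788.93 × 0.0175 = $83.81
Total deductions = $314.15 + $134.24 + $346.80 + $1,195.21 + $83.81 = $2,074.21
Net pay = $4,788.93 − $2,074.21 = $2,714.72

$2,714.72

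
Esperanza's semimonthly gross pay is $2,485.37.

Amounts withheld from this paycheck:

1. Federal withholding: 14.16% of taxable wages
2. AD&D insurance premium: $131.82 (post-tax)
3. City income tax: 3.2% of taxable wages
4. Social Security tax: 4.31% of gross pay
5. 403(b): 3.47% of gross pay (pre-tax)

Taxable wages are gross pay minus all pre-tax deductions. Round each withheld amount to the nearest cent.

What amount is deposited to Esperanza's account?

403(b): $2,485.37 × 0.0347 = $86.24
Taxable wages = $2,485.37 − $86.24 = $2,399.13
City income tax: $2,399.13 × 0.032 = $76.77
Federal withholding: $2,399.13 × 0.1416 = $339.72
Social Security tax: $2,485.37 × 0.0431 = $107.12
AD&D insurance premium: $131.82
Total deductions = $86.24 + $76.77 + $339.72 + $107.12 + $131.82 = $741.67
Net pay = $2,485.37 − $741.67 = $1,743.70

$1,743.70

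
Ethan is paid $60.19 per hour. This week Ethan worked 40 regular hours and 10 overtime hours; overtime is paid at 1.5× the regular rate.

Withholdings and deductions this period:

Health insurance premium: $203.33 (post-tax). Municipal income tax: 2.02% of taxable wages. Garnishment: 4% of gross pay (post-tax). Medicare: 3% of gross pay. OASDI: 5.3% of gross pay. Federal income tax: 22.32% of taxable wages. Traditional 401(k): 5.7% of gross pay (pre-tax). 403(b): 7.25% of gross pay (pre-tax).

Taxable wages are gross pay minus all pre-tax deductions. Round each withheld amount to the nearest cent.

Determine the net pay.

$1,569.82

Regular pay: 40 × $60.19 = $2,407.60
Overtime pay: 10 × $60.19 × 1.5 = $902.85
Gross pay = $2,407.60 + $902.85 = $3,310.45
403(b): $3,310.45 × 0.0725 = $240.01
Traditional 401(k): $3,310.45 × 0.057 = $188.70
Pre-tax total = $240.01 + $188.70 = $428.71
Taxable wages = $3,310.45 − $428.71 = $2,881.74
Municipal income tax: $2,881.74 × 0.0202 = $58.21
Federal income tax: $2,881.74 × 0.2232 = $643.20
Medicare: $3,310.45 × 0.03 = $99.31
OASDI: $3,310.45 × 0.053 = $175.45
Garnishment: $3,310.45 × 0.04 = $132.42
Health insurance premium: $203.33
Total deductions = $240.01 + $188.70 + $58.21 + $643.20 + $99.31 + $175.45 + $132.42 + $203.33 = $1,740.63
Net pay = $3,310.45 − $1,740.63 = $1,569.82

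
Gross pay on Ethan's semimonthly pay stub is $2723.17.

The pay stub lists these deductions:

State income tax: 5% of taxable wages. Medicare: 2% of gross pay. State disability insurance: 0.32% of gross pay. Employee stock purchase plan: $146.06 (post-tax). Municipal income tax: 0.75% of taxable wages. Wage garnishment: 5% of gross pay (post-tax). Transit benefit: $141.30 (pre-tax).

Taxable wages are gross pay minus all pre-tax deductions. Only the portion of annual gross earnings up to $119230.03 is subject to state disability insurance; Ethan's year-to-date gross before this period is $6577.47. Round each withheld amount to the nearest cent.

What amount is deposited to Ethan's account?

Transit benefit: $141.30
Taxable wages = $2723.17 − $141.30 = $2581.87
Municipal income tax: $2581.87 × 0.0075 = $19.36
State income tax: $2581.87 × 0.05 = $129.09
State disability insurance: cap not yet reached, full $2723.17 is subject → $2723.17 × 0.0032 = $8.71
Medicare: $2723.17 × 0.02 = $54.46
Wage garnishment: $2723.17 × 0.05 = $136.16
Employee stock purchase plan: $146.06
Total deductions = $141.30 + $19.36 + $129.09 + $8.71 + $54.46 + $136.16 + $146.06 = $635.14
Net pay = $2723.17 − $635.14 = $2088.03

$2088.03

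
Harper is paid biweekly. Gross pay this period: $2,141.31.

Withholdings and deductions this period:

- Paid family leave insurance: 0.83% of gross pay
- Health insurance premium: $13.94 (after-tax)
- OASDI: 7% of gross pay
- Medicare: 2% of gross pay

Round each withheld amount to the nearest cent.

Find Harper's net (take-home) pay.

$1,916.88

OASDI: $2,141.31 × 0.07 = $149.89
Medicare: $2,141.31 × 0.02 = $42.83
Paid family leave insurance: $2,141.31 × 0.0083 = $17.77
Health insurance premium: $13.94
Total deductions = $149.89 + $42.83 + $17.77 + $13.94 = $224.43
Net pay = $2,141.31 − $224.43 = $1,916.88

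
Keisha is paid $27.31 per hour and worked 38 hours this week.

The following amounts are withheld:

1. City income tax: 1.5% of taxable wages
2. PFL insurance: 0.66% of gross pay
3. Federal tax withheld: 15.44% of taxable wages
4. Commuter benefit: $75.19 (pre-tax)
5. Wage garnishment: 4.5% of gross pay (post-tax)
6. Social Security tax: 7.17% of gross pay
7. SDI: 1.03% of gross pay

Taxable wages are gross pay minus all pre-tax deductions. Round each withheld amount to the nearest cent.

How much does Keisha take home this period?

$660.88

Gross pay: 38 × $27.31 = $1,037.78
Commuter benefit: $75.19
Taxable wages = $1,037.78 − $75.19 = $962.59
Federal tax withheld: $962.59 × 0.1544 = $148.62
City income tax: $962.59 × 0.015 = $14.44
SDI: $1,037.78 × 0.0103 = $10.69
Social Security tax: $1,037.78 × 0.0717 = $74.41
PFL insurance: $1,037.78 × 0.0066 = $6.85
Wage garnishment: $1,037.78 × 0.045 = $46.70
Total deductions = $75.19 + $148.62 + $14.44 + $10.69 + $74.41 + $6.85 + $46.70 = $376.90
Net pay = $1,037.78 − $376.90 = $660.88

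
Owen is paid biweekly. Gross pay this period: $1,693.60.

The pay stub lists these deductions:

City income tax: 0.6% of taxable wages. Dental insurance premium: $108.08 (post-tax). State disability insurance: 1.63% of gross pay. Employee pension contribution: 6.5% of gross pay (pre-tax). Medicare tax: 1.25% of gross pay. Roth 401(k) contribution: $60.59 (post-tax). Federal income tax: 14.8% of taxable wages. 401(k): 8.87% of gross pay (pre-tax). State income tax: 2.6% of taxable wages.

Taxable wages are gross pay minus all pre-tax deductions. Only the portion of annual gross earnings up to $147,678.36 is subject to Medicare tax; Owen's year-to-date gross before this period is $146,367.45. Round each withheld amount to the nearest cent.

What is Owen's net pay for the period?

Employee pension contribution: $1,693.60 × 0.065 = $110.08
401(k): $1,693.60 × 0.0887 = $150.22
Pre-tax total = $110.08 + $150.22 = $260.30
Taxable wages = $1,693.60 − $260.30 = $1,433.30
City income tax: $1,433.30 × 0.006 = $8.60
State income tax: $1,433.30 × 0.026 = $37.27
Federal income tax: $1,433.30 × 0.148 = $212.13
Medicare tax: only $147,678.36 − $146,367.45 = $1,310.91 of this check is subject → $1,310.91 × 0.0125 = $16.39
State disability insurance: $1,693.60 × 0.0163 = $27.61
Roth 401(k) contribution: $60.59
Dental insurance premium: $108.08
Total deductions = $110.08 + $150.22 + $8.60 + $37.27 + $212.13 + $16.39 + $27.61 + $60.59 + $108.08 = $730.97
Net pay = $1,693.60 − $730.97 = $962.63

$962.63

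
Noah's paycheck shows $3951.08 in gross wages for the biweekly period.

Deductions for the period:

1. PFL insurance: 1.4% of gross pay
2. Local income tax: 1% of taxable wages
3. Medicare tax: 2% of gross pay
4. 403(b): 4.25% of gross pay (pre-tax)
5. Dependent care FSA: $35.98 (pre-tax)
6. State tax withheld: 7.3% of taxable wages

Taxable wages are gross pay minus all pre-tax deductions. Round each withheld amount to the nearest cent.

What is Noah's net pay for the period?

$3301.83

Dependent care FSA: $35.98
403(b): $3951.08 × 0.0425 = $167.92
Pre-tax total = $35.98 + $167.92 = $203.90
Taxable wages = $3951.08 − $203.90 = $3747.18
Local income tax: $3747.18 × 0.01 = $37.47
State tax withheld: $3747.18 × 0.073 = $273.54
Medicare tax: $3951.08 × 0.02 = $79.02
PFL insurance: $3951.08 × 0.014 = $55.32
Total deductions = $35.98 + $167.92 + $37.47 + $273.54 + $79.02 + $55.32 = $649.25
Net pay = $3951.08 − $649.25 = $3301.83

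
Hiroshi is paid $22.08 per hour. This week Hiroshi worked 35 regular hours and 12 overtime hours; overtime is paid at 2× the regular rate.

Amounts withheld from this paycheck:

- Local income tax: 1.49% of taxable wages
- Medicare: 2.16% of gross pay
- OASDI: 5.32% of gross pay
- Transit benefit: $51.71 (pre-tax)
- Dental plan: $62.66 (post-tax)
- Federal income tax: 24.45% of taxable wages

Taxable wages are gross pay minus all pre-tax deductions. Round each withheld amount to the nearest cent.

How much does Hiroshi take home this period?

$766.40

Regular pay: 35 × $22.08 = $772.80
Overtime pay: 12 × $22.08 × 2 = $529.92
Gross pay = $772.80 + $529.92 = $1,302.72
Transit benefit: $51.71
Taxable wages = $1,302.72 − $51.71 = $1,251.01
Federal income tax: $1,251.01 × 0.2445 = $305.87
Local income tax: $1,251.01 × 0.0149 = $18.64
OASDI: $1,302.72 × 0.0532 = $69.30
Medicare: $1,302.72 × 0.0216 = $28.14
Dental plan: $62.66
Total deductions = $51.71 + $305.87 + $18.64 + $69.30 + $28.14 + $62.66 = $536.32
Net pay = $1,302.72 − $536.32 = $766.40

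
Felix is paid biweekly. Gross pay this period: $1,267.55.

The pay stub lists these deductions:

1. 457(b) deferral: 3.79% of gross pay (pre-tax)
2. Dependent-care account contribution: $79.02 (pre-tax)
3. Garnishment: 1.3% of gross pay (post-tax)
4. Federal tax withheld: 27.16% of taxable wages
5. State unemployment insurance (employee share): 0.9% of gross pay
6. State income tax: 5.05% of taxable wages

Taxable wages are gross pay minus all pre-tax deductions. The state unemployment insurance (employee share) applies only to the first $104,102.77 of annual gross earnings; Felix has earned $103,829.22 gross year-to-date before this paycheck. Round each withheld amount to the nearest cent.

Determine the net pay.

$754.20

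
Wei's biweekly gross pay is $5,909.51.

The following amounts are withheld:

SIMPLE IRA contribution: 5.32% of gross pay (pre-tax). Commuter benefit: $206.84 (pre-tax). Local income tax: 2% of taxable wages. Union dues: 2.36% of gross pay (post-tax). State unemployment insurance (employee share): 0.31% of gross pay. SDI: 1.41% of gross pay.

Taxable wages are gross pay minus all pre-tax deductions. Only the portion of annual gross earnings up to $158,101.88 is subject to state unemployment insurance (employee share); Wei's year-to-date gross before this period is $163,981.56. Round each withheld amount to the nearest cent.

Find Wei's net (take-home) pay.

SIMPLE IRA contribution: $5,909.51 × 0.0532 = $314.39
Commuter benefit: $206.84
Pre-tax total = $314.39 + $206.84 = $521.23
Taxable wages = $5,909.51 − $521.23 = $5,388.28
Local income tax: $5,388.28 × 0.02 = $107.77
State unemployment insurance (employee share): annual cap $158,101.88 already reached (YTD $163,981.56), so $0.00
SDI: $5,909.51 × 0.0141 = $83.32
Union dues: $5,909.51 × 0.0236 = $139.46
Total deductions = $314.39 + $206.84 + $107.77 + $0.00 + $83.32 + $139.46 = $851.78
Net pay = $5,909.51 − $851.78 = $5,057.73

$5,057.73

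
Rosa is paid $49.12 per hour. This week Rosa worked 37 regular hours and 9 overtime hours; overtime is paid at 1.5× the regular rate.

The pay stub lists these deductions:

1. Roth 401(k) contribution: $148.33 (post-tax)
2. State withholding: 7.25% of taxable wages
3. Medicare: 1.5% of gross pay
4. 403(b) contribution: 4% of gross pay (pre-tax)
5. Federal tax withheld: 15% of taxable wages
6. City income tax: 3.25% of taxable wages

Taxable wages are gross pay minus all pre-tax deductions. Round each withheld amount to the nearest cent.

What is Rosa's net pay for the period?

Regular pay: 37 × $49.12 = $1817.44
Overtime pay: 9 × $49.12 × 1.5 = $663.12
Gross pay = $1817.44 + $663.12 = $2480.56
403(b) contribution: $2480.56 × 0.04 = $99.22
Taxable wages = $2480.56 − $99.22 = $2381.34
State withholding: $2381.34 × 0.0725 = $172.65
City income tax: $2381.34 × 0.0325 = $77.39
Federal tax withheld: $2381.34 × 0.15 = $357.20
Medicare: $2480.56 × 0.015 = $37.21
Roth 401(k) contribution: $148.33
Total deductions = $99.22 + $172.65 + $77.39 + $357.20 + $37.21 + $148.33 = $892.00
Net pay = $2480.56 − $892.00 = $1588.56

$1588.56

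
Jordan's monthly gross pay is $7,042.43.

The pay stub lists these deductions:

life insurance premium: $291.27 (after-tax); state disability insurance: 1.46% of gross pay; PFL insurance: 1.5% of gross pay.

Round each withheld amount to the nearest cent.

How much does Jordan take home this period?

$6,542.70

State disability insurance: $7,042.43 × 0.0146 = $102.82
PFL insurance: $7,042.43 × 0.015 = $105.64
Life insurance premium: $291.27
Total deductions = $102.82 + $105.64 + $291.27 = $499.73
Net pay = $7,042.43 − $499.73 = $6,542.70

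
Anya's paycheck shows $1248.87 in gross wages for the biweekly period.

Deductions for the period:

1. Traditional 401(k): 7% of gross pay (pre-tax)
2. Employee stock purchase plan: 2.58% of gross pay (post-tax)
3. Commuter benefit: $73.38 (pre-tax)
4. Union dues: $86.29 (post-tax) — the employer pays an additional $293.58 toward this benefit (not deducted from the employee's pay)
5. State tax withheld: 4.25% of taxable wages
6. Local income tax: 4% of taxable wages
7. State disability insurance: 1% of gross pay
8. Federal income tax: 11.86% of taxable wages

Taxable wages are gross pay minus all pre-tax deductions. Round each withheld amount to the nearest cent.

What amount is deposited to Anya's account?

$738.26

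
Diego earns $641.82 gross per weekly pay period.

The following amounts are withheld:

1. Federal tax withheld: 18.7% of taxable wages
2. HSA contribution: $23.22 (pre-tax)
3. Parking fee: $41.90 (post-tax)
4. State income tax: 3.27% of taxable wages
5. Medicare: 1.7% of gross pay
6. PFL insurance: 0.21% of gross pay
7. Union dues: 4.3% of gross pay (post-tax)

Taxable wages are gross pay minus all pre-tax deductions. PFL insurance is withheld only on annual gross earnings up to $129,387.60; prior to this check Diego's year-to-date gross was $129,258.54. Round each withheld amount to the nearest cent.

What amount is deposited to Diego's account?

$402.01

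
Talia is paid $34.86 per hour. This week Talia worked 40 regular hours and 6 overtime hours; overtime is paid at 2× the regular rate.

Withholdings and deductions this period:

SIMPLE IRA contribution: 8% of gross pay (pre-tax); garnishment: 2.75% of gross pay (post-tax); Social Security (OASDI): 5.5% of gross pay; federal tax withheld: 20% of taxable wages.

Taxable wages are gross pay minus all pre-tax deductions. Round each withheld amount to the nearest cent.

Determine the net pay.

$1184.61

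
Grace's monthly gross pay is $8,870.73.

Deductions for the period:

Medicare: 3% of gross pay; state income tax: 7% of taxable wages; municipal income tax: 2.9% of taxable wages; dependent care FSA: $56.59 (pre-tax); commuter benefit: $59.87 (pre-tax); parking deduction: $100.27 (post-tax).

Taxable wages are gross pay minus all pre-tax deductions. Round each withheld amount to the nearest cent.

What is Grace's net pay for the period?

Dependent care FSA: $56.59
Commuter benefit: $59.87
Pre-tax total = $56.59 + $59.87 = $116.46
Taxable wages = $8,870.73 − $116.46 = $8,754.27
Municipal income tax: $8,754.27 × 0.029 = $253.87
State income tax: $8,754.27 × 0.07 = $612.80
Medicare: $8,870.73 × 0.03 = $266.12
Parking deduction: $100.27
Total deductions = $56.59 + $59.87 + $253.87 + $612.80 + $266.12 + $100.27 = $1,349.52
Net pay = $8,870.73 − $1,349.52 = $7,521.21

$7,521.21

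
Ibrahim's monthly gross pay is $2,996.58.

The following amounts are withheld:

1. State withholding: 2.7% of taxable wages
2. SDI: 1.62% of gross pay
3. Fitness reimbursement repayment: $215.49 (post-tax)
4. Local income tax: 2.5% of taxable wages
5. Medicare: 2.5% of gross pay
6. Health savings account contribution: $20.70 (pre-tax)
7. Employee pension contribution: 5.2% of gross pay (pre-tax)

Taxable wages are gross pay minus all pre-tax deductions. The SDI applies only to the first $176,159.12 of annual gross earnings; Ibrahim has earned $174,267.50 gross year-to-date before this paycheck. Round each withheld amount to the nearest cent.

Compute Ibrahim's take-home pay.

Employee pension contribution: $2,996.58 × 0.052 = $155.82
Health savings account contribution: $20.70
Pre-tax total = $155.82 + $20.70 = $176.52
Taxable wages = $2,996.58 − $176.52 = $2,820.06
State withholding: $2,820.06 × 0.027 = $76.14
Local income tax: $2,820.06 × 0.025 = $70.50
Medicare: $2,996.58 × 0.025 = $74.91
SDI: only $176,159.12 − $174,267.50 = $1,891.62 of this check is subject → $1,891.62 × 0.0162 = $30.64
Fitness reimbursement repayment: $215.49
Total deductions = $155.82 + $20.70 + $76.14 + $70.50 + $74.91 + $30.64 + $215.49 = $644.20
Net pay = $2,996.58 − $644.20 = $2,352.38

$2,352.38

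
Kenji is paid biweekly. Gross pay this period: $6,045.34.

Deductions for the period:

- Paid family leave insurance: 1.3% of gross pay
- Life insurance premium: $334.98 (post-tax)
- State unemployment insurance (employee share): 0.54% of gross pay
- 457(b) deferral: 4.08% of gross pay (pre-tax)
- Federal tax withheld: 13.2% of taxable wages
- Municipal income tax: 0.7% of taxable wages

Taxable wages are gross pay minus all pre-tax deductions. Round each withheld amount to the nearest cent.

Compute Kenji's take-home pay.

$4,546.46

457(b) deferral: $6,045.34 × 0.0408 = $246.65
Taxable wages = $6,045.34 − $246.65 = $5,798.69
Federal tax withheld: $5,798.69 × 0.132 = $765.43
Municipal income tax: $5,798.69 × 0.007 = $40.59
Paid family leave insurance: $6,045.34 × 0.013 = $78.59
State unemployment insurance (employee share): $6,045.34 × 0.0054 = $32.64
Life insurance premium: $334.98
Total deductions = $246.65 + $765.43 + $40.59 + $78.59 + $32.64 + $334.98 = $1,498.88
Net pay = $6,045.34 − $1,498.88 = $4,546.46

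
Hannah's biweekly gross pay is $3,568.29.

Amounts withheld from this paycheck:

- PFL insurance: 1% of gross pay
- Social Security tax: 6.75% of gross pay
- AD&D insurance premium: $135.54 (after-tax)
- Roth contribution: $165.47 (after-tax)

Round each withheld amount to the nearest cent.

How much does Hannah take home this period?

$2,990.74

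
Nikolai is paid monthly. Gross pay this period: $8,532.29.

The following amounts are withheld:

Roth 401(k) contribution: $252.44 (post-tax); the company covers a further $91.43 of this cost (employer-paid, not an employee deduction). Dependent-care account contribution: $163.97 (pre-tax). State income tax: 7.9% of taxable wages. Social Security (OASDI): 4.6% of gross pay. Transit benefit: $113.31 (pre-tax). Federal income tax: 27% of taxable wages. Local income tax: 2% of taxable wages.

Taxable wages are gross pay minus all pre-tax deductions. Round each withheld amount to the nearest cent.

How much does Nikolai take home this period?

$4,563.98

Transit benefit: $113.31
Dependent-care account contribution: $163.97
Pre-tax total = $113.31 + $163.97 = $277.28
Taxable wages = $8,532.29 − $277.28 = $8,255.01
Local income tax: $8,255.01 × 0.02 = $165.10
State income tax: $8,255.01 × 0.079 = $652.15
Federal income tax: $8,255.01 × 0.27 = $2,228.85
Social Security (OASDI): $8,532.29 × 0.046 = $392.49
Roth 401(k) contribution: $252.44
(Employer's $91.43 toward Roth 401(k) contribution is not withheld from the employee.)
Total deductions = $113.31 + $163.97 + $165.10 + $652.15 + $2,228.85 + $392.49 + $252.44 = $3,968.31
Net pay = $8,532.29 − $3,968.31 = $4,563.98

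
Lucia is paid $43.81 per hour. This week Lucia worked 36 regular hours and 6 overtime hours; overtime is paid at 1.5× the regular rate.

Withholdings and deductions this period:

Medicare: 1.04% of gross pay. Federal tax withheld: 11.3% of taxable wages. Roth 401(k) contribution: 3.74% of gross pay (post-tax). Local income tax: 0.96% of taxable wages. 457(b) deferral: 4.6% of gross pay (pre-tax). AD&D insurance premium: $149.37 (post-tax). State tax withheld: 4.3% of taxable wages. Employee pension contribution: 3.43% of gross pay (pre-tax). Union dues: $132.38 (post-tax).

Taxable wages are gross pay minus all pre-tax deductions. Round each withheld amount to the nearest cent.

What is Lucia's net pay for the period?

Regular pay: 36 × $43.81 = $1,577.16
Overtime pay: 6 × $43.81 × 1.5 = $394.29
Gross pay = $1,577.16 + $394.29 = $1,971.45
Employee pension contribution: $1,971.45 × 0.0343 = $67.62
457(b) deferral: $1,971.45 × 0.046 = $90.69
Pre-tax total = $67.62 + $90.69 = $158.31
Taxable wages = $1,971.45 − $158.31 = $1,813.14
Federal tax withheld: $1,813.14 × 0.113 = $204.88
Local income tax: $1,813.14 × 0.0096 = $17.41
State tax withheld: $1,813.14 × 0.043 = $77.97
Medicare: $1,971.45 × 0.0104 = $20.50
AD&D insurance premium: $149.37
Union dues: $132.38
Roth 401(k) contribution: $1,971.45 × 0.0374 = $73.73
Total deductions = $67.62 + $90.69 + $204.88 + $17.41 + $77.97 + $20.50 + $149.37 + $132.38 + $73.73 = $834.55
Net pay = $1,971.45 − $834.55 = $1,136.90

$1,136.90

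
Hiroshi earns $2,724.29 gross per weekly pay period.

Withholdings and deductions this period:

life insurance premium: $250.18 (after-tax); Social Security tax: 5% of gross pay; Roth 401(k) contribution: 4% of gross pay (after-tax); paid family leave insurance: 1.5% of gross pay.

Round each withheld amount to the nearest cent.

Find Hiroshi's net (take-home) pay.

Social Security tax: $2,724.29 × 0.05 = $136.21
Paid family leave insurance: $2,724.29 × 0.015 = $40.86
Life insurance premium: $250.18
Roth 401(k) contribution: $2,724.29 × 0.04 = $108.97
Total deductions = $136.21 + $40.86 + $250.18 + $108.97 = $536.22
Net pay = $2,724.29 − $536.22 = $2,188.07

$2,188.07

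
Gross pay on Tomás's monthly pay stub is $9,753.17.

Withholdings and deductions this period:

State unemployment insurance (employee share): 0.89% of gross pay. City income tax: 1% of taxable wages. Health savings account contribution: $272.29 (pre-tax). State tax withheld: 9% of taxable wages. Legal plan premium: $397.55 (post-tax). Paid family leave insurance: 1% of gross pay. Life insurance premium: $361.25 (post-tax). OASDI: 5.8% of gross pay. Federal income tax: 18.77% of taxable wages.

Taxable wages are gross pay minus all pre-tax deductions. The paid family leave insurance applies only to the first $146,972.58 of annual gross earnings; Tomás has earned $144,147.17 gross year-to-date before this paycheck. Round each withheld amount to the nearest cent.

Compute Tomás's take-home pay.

Health savings account contribution: $272.29
Taxable wages = $9,753.17 − $272.29 = $9,480.88
City income tax: $9,480.88 × 0.01 = $94.81
Federal income tax: $9,480.88 × 0.1877 = $1,779.56
State tax withheld: $9,480.88 × 0.09 = $853.28
State unemployment insurance (employee share): $9,753.17 × 0.0089 = $86.80
OASDI: $9,753.17 × 0.058 = $565.68
Paid family leave insurance: only $146,972.58 − $144,147.17 = $2,825.41 of this check is subject → $2,825.41 × 0.01 = $28.25
Life insurance premium: $361.25
Legal plan premium: $397.55
Total deductions = $272.29 + $94.81 + $1,779.56 + $853.28 + $86.80 + $565.68 + $28.25 + $361.25 + $397.55 = $4,439.47
Net pay = $9,753.17 − $4,439.47 = $5,313.70

$5,313.70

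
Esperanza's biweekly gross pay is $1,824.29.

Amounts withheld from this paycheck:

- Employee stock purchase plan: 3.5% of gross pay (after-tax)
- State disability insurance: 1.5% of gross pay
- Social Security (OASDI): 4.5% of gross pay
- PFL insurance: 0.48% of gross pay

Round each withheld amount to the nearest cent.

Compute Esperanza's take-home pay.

State disability insurance: $1,824.29 × 0.015 = $27.36
PFL insurance: $1,824.29 × 0.0048 = $8.76
Social Security (OASDI): $1,824.29 × 0.045 = $82.09
Employee stock purchase plan: $1,824.29 × 0.035 = $63.85
Total deductions = $27.36 + $8.76 + $82.09 + $63.85 = $182.06
Net pay = $1,824.29 − $182.06 = $1,642.23

$1,642.23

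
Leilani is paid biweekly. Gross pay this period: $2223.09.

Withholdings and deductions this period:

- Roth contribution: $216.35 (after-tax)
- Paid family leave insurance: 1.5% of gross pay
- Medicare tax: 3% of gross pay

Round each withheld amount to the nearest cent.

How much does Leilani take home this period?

$1906.70

Medicare tax: $2223.09 × 0.03 = $66.69
Paid family leave insurance: $2223.09 × 0.015 = $33.35
Roth contribution: $216.35
Total deductions = $66.69 + $33.35 + $216.35 = $316.39
Net pay = $2223.09 − $316.39 = $1906.70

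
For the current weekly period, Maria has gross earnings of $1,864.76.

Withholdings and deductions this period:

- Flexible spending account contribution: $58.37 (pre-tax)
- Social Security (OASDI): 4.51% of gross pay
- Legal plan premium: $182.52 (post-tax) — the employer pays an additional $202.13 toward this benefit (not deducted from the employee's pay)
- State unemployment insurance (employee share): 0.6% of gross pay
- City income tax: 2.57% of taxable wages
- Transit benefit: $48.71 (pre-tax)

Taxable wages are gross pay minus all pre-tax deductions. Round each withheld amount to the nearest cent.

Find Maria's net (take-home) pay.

$1,434.70

Flexible spending account contribution: $58.37
Transit benefit: $48.71
Pre-tax total = $58.37 + $48.71 = $107.08
Taxable wages = $1,864.76 − $107.08 = $1,757.68
City income tax: $1,757.68 × 0.0257 = $45.17
State unemployment insurance (employee share): $1,864.76 × 0.006 = $11.19
Social Security (OASDI): $1,864.76 × 0.0451 = $84.10
Legal plan premium: $182.52
(Employer's $202.13 toward legal plan premium is not withheld from the employee.)
Total deductions = $58.37 + $48.71 + $45.17 + $11.19 + $84.10 + $182.52 = $430.06
Net pay = $1,864.76 − $430.06 = $1,434.70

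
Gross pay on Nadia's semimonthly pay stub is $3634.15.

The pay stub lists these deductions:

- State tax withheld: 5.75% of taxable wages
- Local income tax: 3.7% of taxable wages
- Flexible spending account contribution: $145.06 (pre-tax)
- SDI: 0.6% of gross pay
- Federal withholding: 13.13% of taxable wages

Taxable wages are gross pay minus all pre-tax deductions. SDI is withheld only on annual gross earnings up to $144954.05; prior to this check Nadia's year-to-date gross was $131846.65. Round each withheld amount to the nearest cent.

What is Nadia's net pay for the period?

Flexible spending account contribution: $145.06
Taxable wages = $3634.15 − $145.06 = $3489.09
Local income tax: $3489.09 × 0.037 = $129.10
State tax withheld: $3489.09 × 0.0575 = $200.62
Federal withholding: $3489.09 × 0.1313 = $458.12
SDI: cap not yet reached, full $3634.15 is subject → $3634.15 × 0.006 = $21.80
Total deductions = $145.06 + $129.10 + $200.62 + $458.12 + $21.80 = $954.70
Net pay = $3634.15 − $954.70 = $2679.45

$2679.45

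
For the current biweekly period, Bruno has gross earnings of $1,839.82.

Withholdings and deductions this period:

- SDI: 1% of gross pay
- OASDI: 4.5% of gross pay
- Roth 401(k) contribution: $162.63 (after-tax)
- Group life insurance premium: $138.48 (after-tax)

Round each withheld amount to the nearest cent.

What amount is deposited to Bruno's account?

$1,437.52

OASDI: $1,839.82 × 0.045 = $82.79
SDI: $1,839.82 × 0.01 = $18.40
Roth 401(k) contribution: $162.63
Group life insurance premium: $138.48
Total deductions = $82.79 + $18.40 + $162.63 + $138.48 = $402.30
Net pay = $1,839.82 − $402.30 = $1,437.52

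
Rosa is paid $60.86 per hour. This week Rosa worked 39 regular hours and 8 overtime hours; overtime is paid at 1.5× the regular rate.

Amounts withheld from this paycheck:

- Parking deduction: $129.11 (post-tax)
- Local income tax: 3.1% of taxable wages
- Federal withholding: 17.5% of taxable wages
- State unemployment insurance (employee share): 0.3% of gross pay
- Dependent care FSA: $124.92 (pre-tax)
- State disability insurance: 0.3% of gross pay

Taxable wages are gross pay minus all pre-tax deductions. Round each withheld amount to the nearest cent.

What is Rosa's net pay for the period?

Regular pay: 39 × $60.86 = $2373.54
Overtime pay: 8 × $60.86 × 1.5 = $730.32
Gross pay = $2373.54 + $730.32 = $3103.86
Dependent care FSA: $124.92
Taxable wages = $3103.86 − $124.92 = $2978.94
Local income tax: $2978.94 × 0.031 = $92.35
Federal withholding: $2978.94 × 0.175 = $521.31
State disability insurance: $3103.86 × 0.003 = $9.31
State unemployment insurance (employee share): $3103.86 × 0.003 = $9.31
Parking deduction: $129.11
Total deductions = $124.92 + $92.35 + $521.31 + $9.31 + $9.31 + $129.11 = $886.31
Net pay = $3103.86 − $886.31 = $2217.55

$2217.55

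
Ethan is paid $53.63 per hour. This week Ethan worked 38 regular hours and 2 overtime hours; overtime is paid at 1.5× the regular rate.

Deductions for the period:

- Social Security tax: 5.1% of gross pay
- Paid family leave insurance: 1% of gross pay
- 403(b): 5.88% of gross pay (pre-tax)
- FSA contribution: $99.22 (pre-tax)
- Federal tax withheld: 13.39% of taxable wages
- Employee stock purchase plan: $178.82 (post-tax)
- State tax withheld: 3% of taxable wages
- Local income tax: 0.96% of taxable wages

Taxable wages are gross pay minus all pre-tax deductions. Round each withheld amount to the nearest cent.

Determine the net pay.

Regular pay: 38 × $53.63 = $2,037.94
Overtime pay: 2 × $53.63 × 1.5 = $160.89
Gross pay = $2,037.94 + $160.89 = $2,198.83
FSA contribution: $99.22
403(b): $2,198.83 × 0.0588 = $129.29
Pre-tax total = $99.22 + $129.29 = $228.51
Taxable wages = $2,198.83 − $228.51 = $1,970.32
State tax withheld: $1,970.32 × 0.03 = $59.11
Federal tax withheld: $1,970.32 × 0.1339 = $263.83
Local income tax: $1,970.32 × 0.0096 = $18.92
Paid family leave insurance: $2,198.83 × 0.01 = $21.99
Social Security tax: $2,198.83 × 0.051 = $112.14
Employee stock purchase plan: $178.82
Total deductions = $99.22 + $129.29 + $59.11 + $263.83 + $18.92 + $21.99 + $112.14 + $178.82 = $883.32
Net pay = $2,198.83 − $883.32 = $1,315.51

$1,315.51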